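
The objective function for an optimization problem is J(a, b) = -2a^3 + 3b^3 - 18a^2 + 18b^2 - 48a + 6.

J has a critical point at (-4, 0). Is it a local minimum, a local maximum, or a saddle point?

local minimum

The mixed partial ∂²J/∂a∂b is 0, so the Hessian at any point is diag(J_aa, J_bb) = diag(-12(a + 3), 18(b + 2)).
At (-4, 0): H = diag(12, 36).
Both eigenvalues are positive, so H is positive definite: a local minimum.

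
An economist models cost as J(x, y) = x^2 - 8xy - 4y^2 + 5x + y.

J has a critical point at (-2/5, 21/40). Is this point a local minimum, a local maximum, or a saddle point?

The Hessian of J is constant: H = [[2, -8], [-8, -8]].
det(H) = 2·(-8) − (-8)² = -80.
Since det(H) < 0, H is indefinite and the critical point is a saddle point.

saddle point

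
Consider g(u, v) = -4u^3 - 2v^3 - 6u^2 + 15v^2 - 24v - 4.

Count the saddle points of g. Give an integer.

g separates as a function of u plus a function of v, so ∇g=0 decouples.
∂g/∂u = -12u(u + 1) = 0 at u ∈ {-1, 0}; ∂g/∂v = -6(v - 4)(v - 1) = 0 at v ∈ {1, 4}.
The Hessian is diagonal: diag(g_uu, g_vv). Second derivatives: g_uu(-1)=12, g_uu(0)=-12; g_vv(1)=18, g_vv(4)=-18.
Saddle points occur where the two diagonal entries have opposite signs: (-1, 4), (0, 1). Count: 2.

2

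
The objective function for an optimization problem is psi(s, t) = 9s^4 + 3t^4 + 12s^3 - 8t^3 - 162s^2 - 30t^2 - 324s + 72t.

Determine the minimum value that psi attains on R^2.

-1529

psi(s,t) separates as P(s) + Q(t), so its minimum is min P + min Q.
P'(s) = 36(s - 3)(s + 1)(s + 3) vanishes at s ∈ {-3, -1, 3}; Q'(t) = 12(t - 3)(t - 1)(t + 2) vanishes at t ∈ {-2, 1, 3}.
Local minima of P (where P''>0): P(-3)=-81, P(3)=-1377. Local minima of Q: Q(-2)=-152, Q(3)=-27.
So the global minimum of psi is P(3) + Q(-2) = -1377 − 152 = -1529, attained at (3, -2).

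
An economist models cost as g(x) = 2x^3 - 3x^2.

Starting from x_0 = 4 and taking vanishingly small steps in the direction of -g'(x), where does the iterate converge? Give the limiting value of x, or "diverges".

g'(x) = 6x(x - 1), so g'(4) = 72.
Gradient descent moves in the -g' direction, i.e. x is decreasing.
The nearest critical point in that direction is x = 1, where g'' = 6 > 0 (a local minimum). The iterate converges there.

1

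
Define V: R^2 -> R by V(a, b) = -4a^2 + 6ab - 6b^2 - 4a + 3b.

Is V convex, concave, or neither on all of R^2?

V is quadratic, so its Hessian is the constant matrix H = [[-8, 6], [6, -12]].
det(H) = 60, tr(H) = -20.
det(H) > 0 and tr(H) < 0, so H is negative definite everywhere: concave.

concave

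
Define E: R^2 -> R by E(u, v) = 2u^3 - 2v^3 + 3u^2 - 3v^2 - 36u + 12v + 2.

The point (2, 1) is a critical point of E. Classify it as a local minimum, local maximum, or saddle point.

The mixed partial ∂²E/∂u∂v is 0, so the Hessian at any point is diag(E_uu, E_vv) = diag(6(2u + 1), -6(2v + 1)).
At (2, 1): H = diag(30, -18).
The eigenvalues have opposite signs, so H is indefinite: a saddle point.

saddle point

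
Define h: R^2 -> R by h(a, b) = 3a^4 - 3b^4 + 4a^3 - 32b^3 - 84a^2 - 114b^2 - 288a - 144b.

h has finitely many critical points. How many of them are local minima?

h separates as a function of a plus a function of b, so ∇h=0 decouples.
∂h/∂a = 12(a - 4)(a + 2)(a + 3) = 0 at a ∈ {-3, -2, 4}; ∂h/∂b = -12(b + 1)(b + 3)(b + 4) = 0 at b ∈ {-4, -3, -1}.
The Hessian is diagonal: diag(h_aa, h_bb). Second derivatives: h_aa(-3)=84, h_aa(-2)=-72, h_aa(4)=504; h_bb(-4)=-36, h_bb(-3)=24, h_bb(-1)=-72.
Local minima occur where both diagonal entries positive: (-3, -3), (4, -3). Count: 2.

2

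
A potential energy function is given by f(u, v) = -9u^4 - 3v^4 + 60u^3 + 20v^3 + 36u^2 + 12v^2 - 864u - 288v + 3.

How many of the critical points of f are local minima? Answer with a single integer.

f separates as a function of u plus a function of v, so ∇f=0 decouples.
∂f/∂u = -36(u - 4)(u - 3)(u + 2) = 0 at u ∈ {-2, 3, 4}; ∂f/∂v = -12(v - 4)(v - 3)(v + 2) = 0 at v ∈ {-2, 3, 4}.
The Hessian is diagonal: diag(f_uu, f_vv). Second derivatives: f_uu(-2)=-1080, f_uu(3)=180, f_uu(4)=-216; f_vv(-2)=-360, f_vv(3)=60, f_vv(4)=-72.
Local minima occur where both diagonal entries positive: (3, 3). Count: 1.

1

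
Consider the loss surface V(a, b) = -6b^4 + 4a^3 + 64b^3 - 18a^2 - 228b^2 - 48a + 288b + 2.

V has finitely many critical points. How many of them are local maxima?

V separates as a function of a plus a function of b, so ∇V=0 decouples.
∂V/∂a = 12(a - 4)(a + 1) = 0 at a ∈ {-1, 4}; ∂V/∂b = -24(b - 4)(b - 3)(b - 1) = 0 at b ∈ {1, 3, 4}.
The Hessian is diagonal: diag(V_aa, V_bb). Second derivatives: V_aa(-1)=-60, V_aa(4)=60; V_bb(1)=-144, V_bb(3)=48, V_bb(4)=-72.
Local maxima occur where both diagonal entries negative: (-1, 1), (-1, 4). Count: 2.

2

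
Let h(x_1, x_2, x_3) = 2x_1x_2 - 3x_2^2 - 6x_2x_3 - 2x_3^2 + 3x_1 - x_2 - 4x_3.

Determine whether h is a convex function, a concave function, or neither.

h is quadratic, so its Hessian is the constant matrix H = [[0, 2, 0], [2, -6, -6], [0, -6, -4]].
Leading principal minors: 0, -4, 16.
Neither pattern holds ⇒ H is indefinite ⇒ neither convex nor concave.

neither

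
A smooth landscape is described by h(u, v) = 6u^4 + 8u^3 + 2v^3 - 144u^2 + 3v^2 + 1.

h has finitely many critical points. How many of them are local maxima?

1

h separates as a function of u plus a function of v, so ∇h=0 decouples.
∂h/∂u = 24u(u - 3)(u + 4) = 0 at u ∈ {-4, 0, 3}; ∂h/∂v = 6v(v + 1) = 0 at v ∈ {-1, 0}.
The Hessian is diagonal: diag(h_uu, h_vv). Second derivatives: h_uu(-4)=672, h_uu(0)=-288, h_uu(3)=504; h_vv(-1)=-6, h_vv(0)=6.
Local maxima occur where both diagonal entries negative: (0, -1). Count: 1.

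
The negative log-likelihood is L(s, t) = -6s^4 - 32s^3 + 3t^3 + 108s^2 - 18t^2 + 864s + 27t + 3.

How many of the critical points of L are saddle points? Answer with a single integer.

L separates as a function of s plus a function of t, so ∇L=0 decouples.
∂L/∂s = -24(s - 3)(s + 3)(s + 4) = 0 at s ∈ {-4, -3, 3}; ∂L/∂t = 9(t - 3)(t - 1) = 0 at t ∈ {1, 3}.
The Hessian is diagonal: diag(L_ss, L_tt). Second derivatives: L_ss(-4)=-168, L_ss(-3)=144, L_ss(3)=-1008; L_tt(1)=-18, L_tt(3)=18.
Saddle points occur where the two diagonal entries have opposite signs: (-4, 3), (-3, 1), (3, 3). Count: 3.

3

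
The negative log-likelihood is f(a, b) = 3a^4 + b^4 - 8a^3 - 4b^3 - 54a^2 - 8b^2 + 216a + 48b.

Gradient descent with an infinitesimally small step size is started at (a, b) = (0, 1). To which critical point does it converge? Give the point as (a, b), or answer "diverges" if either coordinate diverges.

f is separable, so gradient descent decouples: a follows -∂f/∂a, b follows -∂f/∂b.
∂f/∂a = 12(a - 3)(a - 2)(a + 3); at a=0 this is 216, so a decreases.
∂f/∂b = 4(b - 3)(b - 2)(b + 2); at b=1 this is 24, so b decreases.
a converges to its nearest critical value -3 (a local min of the a-part); b converges to -2. The iterate converges to (-3, -2).

(-3, -2)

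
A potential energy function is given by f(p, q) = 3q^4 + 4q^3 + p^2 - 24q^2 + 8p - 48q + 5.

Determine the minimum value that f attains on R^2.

-123

f(p,q) separates as A(p) + B(q) + 5, so its minimum is min A + min B + 5.
A'(p) = 2p + 8 vanishes at p ∈ {-4}; B'(q) = 12(q - 2)(q + 1)(q + 2) vanishes at q ∈ {-2, -1, 2}.
Local minima of A (where A''>0): A(-4)=-16. Local minima of B: B(-2)=16, B(2)=-112.
So the global minimum of f is A(-4) + B(2) + 5 = -16 − 112 + 5 = -123, attained at (-4, 2).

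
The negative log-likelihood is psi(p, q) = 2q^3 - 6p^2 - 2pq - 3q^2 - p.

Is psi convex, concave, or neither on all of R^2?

The term 2q^3 is cubic, so the Hessian is not constant.
∂²psi/∂q² = 12q - 6, which takes both signs as q varies (negative for sufficiently negative q). A diagonal entry of the Hessian changing sign means the Hessian is neither positive- nor negative-semidefinite on all of R^2.

neither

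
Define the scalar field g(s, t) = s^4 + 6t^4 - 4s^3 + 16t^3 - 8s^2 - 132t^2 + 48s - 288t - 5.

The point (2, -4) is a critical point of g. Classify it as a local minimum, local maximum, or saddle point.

saddle point

The mixed partial ∂²g/∂s∂t is 0, so the Hessian at any point is diag(g_ss, g_tt) = diag(4(3s^2 - 6s - 4), 24(3t^2 + 4t - 11)).
At (2, -4): H = diag(-16, 504).
The eigenvalues have opposite signs, so H is indefinite: a saddle point.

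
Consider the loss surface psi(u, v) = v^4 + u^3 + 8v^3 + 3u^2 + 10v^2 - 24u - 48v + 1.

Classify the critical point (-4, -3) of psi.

local maximum

The mixed partial ∂²psi/∂u∂v is 0, so the Hessian at any point is diag(psi_uu, psi_vv) = diag(6(u + 1), 4(3v^2 + 12v + 5)).
At (-4, -3): H = diag(-18, -16).
Both eigenvalues are negative, so H is negative definite: a local maximum.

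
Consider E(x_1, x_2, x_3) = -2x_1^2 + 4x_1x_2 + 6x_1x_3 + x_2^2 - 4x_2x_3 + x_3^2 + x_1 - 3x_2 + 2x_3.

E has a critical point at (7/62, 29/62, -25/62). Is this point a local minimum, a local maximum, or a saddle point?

The Hessian is constant: H = [[-4, 4, 6], [4, 2, -4], [6, -4, 2]].
Leading principal minors: Δ₁ = -4, Δ₂ = -24, Δ₃ = -248.
The minors fit neither the all-positive nor the alternating-sign pattern, so H is indefinite: a saddle point.

saddle point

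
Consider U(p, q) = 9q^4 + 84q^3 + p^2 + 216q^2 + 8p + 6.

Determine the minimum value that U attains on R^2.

U(p,q) separates as A(p) + B(q) + 6, so its minimum is min A + min B + 6.
A'(p) = 2p + 8 vanishes at p ∈ {-4}; B'(q) = 36q(q + 3)(q + 4) vanishes at q ∈ {-4, -3, 0}.
Local minima of A (where A''>0): A(-4)=-16. Local minima of B: B(-4)=384, B(0)=0.
So the global minimum of U is A(-4) + B(0) + 6 = -16 + 0 + 6 = -10, attained at (-4, 0).

-10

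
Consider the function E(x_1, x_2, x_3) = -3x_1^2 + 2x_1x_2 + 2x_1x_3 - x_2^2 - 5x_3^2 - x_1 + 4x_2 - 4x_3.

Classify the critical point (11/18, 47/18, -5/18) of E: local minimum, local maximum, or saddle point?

local maximum

The Hessian is constant: H = [[-6, 2, 2], [2, -2, 0], [2, 0, -10]].
Leading principal minors: Δ₁ = -6, Δ₂ = 8, Δ₃ = -72.
The minors alternate sign starting negative (−, +, −), so H is negative definite: a local maximum.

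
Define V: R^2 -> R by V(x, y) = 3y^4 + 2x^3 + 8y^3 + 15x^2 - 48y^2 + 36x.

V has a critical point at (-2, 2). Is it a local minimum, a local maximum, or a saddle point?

The mixed partial ∂²V/∂x∂y is 0, so the Hessian at any point is diag(V_xx, V_yy) = diag(6(2x + 5), 12(3y^2 + 4y - 8)).
At (-2, 2): H = diag(6, 144).
Both eigenvalues are positive, so H is positive definite: a local minimum.

local minimum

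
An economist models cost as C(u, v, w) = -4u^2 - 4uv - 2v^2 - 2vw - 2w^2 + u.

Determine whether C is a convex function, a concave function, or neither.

concave

C is quadratic, so its Hessian is the constant matrix H = [[-8, -4, 0], [-4, -4, -2], [0, -2, -4]].
Leading principal minors: -8, 16, -32.
Signs alternate −, +, − ⇒ H ≺ 0 ⇒ concave.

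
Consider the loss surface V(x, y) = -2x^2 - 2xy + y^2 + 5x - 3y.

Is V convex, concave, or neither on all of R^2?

neither

V is quadratic, so its Hessian is the constant matrix H = [[-4, -2], [-2, 2]].
det(H) = -12, tr(H) = -2.
det(H) < 0, so H is indefinite: neither convex nor concave.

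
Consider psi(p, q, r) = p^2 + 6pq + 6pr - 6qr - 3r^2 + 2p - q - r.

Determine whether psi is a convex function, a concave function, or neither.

psi is quadratic, so its Hessian is the constant matrix H = [[2, 6, 6], [6, 0, -6], [6, -6, -6]].
Leading principal minors: 2, -36, -288.
Neither pattern holds ⇒ H is indefinite ⇒ neither convex nor concave.

neither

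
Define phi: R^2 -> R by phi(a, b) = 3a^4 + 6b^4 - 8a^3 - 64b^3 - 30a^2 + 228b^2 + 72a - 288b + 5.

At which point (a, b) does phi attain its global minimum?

phi(a,b) separates as P(a) + Q(b) + 5, so its minimum is min P + min Q + 5.
P'(a) = 12(a - 3)(a - 1)(a + 2) vanishes at a ∈ {-2, 1, 3}; Q'(b) = 24(b - 4)(b - 3)(b - 1) vanishes at b ∈ {1, 3, 4}.
Local minima of P (where P''>0): P(-2)=-152, P(3)=-27. Local minima of Q: Q(1)=-118, Q(4)=-64.
So the global minimum of phi is P(-2) + Q(1) + 5 = -152 − 118 + 5 = -265, attained at (-2, 1).

(-2, 1)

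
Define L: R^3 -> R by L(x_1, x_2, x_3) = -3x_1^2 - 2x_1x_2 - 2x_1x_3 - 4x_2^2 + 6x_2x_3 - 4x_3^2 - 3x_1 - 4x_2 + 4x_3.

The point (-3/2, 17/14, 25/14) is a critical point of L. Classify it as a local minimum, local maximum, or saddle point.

local maximum

The Hessian is constant: H = [[-6, -2, -2], [-2, -8, 6], [-2, 6, -8]].
Leading principal minors: Δ₁ = -6, Δ₂ = 44, Δ₃ = -56.
The minors alternate sign starting negative (−, +, −), so H is negative definite: a local maximum.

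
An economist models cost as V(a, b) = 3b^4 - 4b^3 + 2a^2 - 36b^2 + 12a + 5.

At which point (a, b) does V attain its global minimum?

(-3, 3)

V(a,b) separates as P(a) + Q(b) + 5, so its minimum is min P + min Q + 5.
P'(a) = 4a + 12 vanishes at a ∈ {-3}; Q'(b) = 12b(b - 3)(b + 2) vanishes at b ∈ {-2, 0, 3}.
Local minima of P (where P''>0): P(-3)=-18. Local minima of Q: Q(-2)=-64, Q(3)=-189.
So the global minimum of V is P(-3) + Q(3) + 5 = -18 − 189 + 5 = -202, attained at (-3, 3).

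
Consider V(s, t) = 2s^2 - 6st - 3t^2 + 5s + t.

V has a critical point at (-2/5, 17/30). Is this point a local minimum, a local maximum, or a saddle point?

The Hessian of V is constant: H = [[4, -6], [-6, -6]].
det(H) = 4·(-6) − (-6)² = -60.
Since det(H) < 0, H is indefinite and the critical point is a saddle point.

saddle point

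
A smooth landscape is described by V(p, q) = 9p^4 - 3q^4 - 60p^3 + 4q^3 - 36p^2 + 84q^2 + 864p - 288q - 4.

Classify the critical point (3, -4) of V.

local maximum

The mixed partial ∂²V/∂p∂q is 0, so the Hessian at any point is diag(V_pp, V_qq) = diag(36(3p^2 - 10p - 2), 12(-3q^2 + 2q + 14)).
At (3, -4): H = diag(-180, -504).
Both eigenvalues are negative, so H is negative definite: a local maximum.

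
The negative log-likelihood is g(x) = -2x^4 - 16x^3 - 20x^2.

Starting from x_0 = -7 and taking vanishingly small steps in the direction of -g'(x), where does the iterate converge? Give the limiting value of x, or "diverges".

diverges

g'(x) = -8x(x + 1)(x + 5), so g'(-7) = 672.
Gradient descent moves in the -g' direction, i.e. x is decreasing.
There is no critical point below x=-7, and g' keeps the same sign, so the iterate runs off to −∞.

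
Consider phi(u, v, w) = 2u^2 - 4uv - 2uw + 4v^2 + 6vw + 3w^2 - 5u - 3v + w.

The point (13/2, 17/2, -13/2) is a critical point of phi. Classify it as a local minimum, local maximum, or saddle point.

The Hessian is constant: H = [[4, -4, -2], [-4, 8, 6], [-2, 6, 6]].
Leading principal minors: Δ₁ = 4, Δ₂ = 16, Δ₃ = 16.
All leading minors are positive, so H is positive definite: a local minimum.

local minimum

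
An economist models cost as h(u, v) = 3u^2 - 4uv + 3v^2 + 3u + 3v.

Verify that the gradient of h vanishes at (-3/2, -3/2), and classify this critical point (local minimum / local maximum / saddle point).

∇h = (6u - 4v + 3, -4u + 6v + 3); substituting (-3/2, -3/2) gives ∇h = (0, 0), so (-3/2, -3/2) is indeed a critical point.
The Hessian of h is constant: H = [[6, -4], [-4, 6]].
det(H) = 6·6 − (-4)² = 20.
det(H) > 0 and tr(H) = 12 > 0, so H is positive definite and the point is a local minimum.

local minimum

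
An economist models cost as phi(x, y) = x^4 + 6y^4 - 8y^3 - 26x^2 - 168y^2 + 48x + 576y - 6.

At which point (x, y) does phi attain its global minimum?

phi(x,y) separates as P(x) + Q(y) − 6, so its minimum is min P + min Q − 6.
P'(x) = 4(x - 3)(x - 1)(x + 4) vanishes at x ∈ {-4, 1, 3}; Q'(y) = 24(y - 3)(y - 2)(y + 4) vanishes at y ∈ {-4, 2, 3}.
Local minima of P (where P''>0): P(-4)=-352, P(3)=-9. Local minima of Q: Q(-4)=-2944, Q(3)=486.
So the global minimum of phi is P(-4) + Q(-4) − 6 = -352 − 2944 − 6 = -3302, attained at (-4, -4).

(-4, -4)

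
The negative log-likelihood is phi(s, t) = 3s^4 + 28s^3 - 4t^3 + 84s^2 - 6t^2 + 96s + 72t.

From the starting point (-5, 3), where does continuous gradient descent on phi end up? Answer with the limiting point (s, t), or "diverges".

phi is separable, so gradient descent decouples: s follows -∂phi/∂s, t follows -∂phi/∂t.
∂phi/∂s = 12(s + 1)(s + 2)(s + 4); at s=-5 this is -144, so s increases.
∂phi/∂t = -12(t - 2)(t + 3); at t=3 this is -72, so t increases.
The t-coordinate has no critical point in that direction and runs off to infinity.

diverges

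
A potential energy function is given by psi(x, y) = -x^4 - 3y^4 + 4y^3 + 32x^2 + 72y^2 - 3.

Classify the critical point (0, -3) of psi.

The mixed partial ∂²psi/∂x∂y is 0, so the Hessian at any point is diag(psi_xx, psi_yy) = diag(4(-3x^2 + 16), 12(-3y^2 + 2y + 12)).
At (0, -3): H = diag(64, -252).
The eigenvalues have opposite signs, so H is indefinite: a saddle point.

saddle point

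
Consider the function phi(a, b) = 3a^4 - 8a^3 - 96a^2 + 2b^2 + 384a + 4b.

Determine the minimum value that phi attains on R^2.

phi(a,b) separates as P(a) + Q(b), so its minimum is min P + min Q.
P'(a) = 12(a - 4)(a - 2)(a + 4) vanishes at a ∈ {-4, 2, 4}; Q'(b) = 4b + 4 vanishes at b ∈ {-1}.
Local minima of P (where P''>0): P(-4)=-1792, P(4)=256. Local minima of Q: Q(-1)=-2.
So the global minimum of phi is P(-4) + Q(-1) = -1792 − 2 = -1794, attained at (-4, -1).

-1794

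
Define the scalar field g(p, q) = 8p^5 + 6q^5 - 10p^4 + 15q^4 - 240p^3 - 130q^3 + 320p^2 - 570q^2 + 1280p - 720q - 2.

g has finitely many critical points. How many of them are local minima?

g separates as a function of p plus a function of q, so ∇g=0 decouples.
∂g/∂p = 40(p - 4)(p - 2)(p + 1)(p + 4) = 0 at p ∈ {-4, -1, 2, 4}; ∂g/∂q = 30(q - 4)(q + 1)(q + 2)(q + 3) = 0 at q ∈ {-3, -2, -1, 4}.
The Hessian is diagonal: diag(g_pp, g_qq). Second derivatives: g_pp(-4)=-5760, g_pp(-1)=1800, g_pp(2)=-1440, g_pp(4)=3200; g_qq(-3)=-420, g_qq(-2)=180, g_qq(-1)=-300, g_qq(4)=6300.
Local minima occur where both diagonal entries positive: (-1, -2), (-1, 4), (4, -2), (4, 4). Count: 4.

4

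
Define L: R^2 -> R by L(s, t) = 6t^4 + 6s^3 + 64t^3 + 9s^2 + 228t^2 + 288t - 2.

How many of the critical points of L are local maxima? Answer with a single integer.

L separates as a function of s plus a function of t, so ∇L=0 decouples.
∂L/∂s = 18s(s + 1) = 0 at s ∈ {-1, 0}; ∂L/∂t = 24(t + 1)(t + 3)(t + 4) = 0 at t ∈ {-4, -3, -1}.
The Hessian is diagonal: diag(L_ss, L_tt). Second derivatives: L_ss(-1)=-18, L_ss(0)=18; L_tt(-4)=72, L_tt(-3)=-48, L_tt(-1)=144.
Local maxima occur where both diagonal entries negative: (-1, -3). Count: 1.

1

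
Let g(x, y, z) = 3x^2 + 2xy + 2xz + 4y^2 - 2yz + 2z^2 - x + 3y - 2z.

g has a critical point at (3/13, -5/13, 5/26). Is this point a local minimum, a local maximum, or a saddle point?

local minimum

The Hessian is constant: H = [[6, 2, 2], [2, 8, -2], [2, -2, 4]].
Leading principal minors: Δ₁ = 6, Δ₂ = 44, Δ₃ = 104.
All leading minors are positive, so H is positive definite: a local minimum.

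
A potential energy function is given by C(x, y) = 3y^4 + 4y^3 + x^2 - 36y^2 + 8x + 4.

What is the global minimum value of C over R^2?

C(x,y) separates as P(x) + Q(y) + 4, so its minimum is min P + min Q + 4.
P'(x) = 2x + 8 vanishes at x ∈ {-4}; Q'(y) = 12y(y - 2)(y + 3) vanishes at y ∈ {-3, 0, 2}.
Local minima of P (where P''>0): P(-4)=-16. Local minima of Q: Q(-3)=-189, Q(2)=-64.
So the global minimum of C is P(-4) + Q(-3) + 4 = -16 − 189 + 4 = -201, attained at (-4, -3).

-201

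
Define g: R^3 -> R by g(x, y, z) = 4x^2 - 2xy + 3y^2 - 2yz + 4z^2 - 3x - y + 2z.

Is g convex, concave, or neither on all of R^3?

g is quadratic, so its Hessian is the constant matrix H = [[8, -2, 0], [-2, 6, -2], [0, -2, 8]].
Leading principal minors: 8, 44, 320.
All positive ⇒ H ≻ 0 ⇒ convex.

convex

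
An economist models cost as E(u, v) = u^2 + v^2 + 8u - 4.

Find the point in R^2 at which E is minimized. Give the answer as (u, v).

E(u,v) separates as P(u) + Q(v) − 4, so its minimum is min P + min Q − 4.
P'(u) = 2u + 8 vanishes at u ∈ {-4}; Q'(v) = 2v vanishes at v ∈ {0}.
Local minima of P (where P''>0): P(-4)=-16. Local minima of Q: Q(0)=0.
So the global minimum of E is P(-4) + Q(0) − 4 = -16 + 0 − 4 = -20, attained at (-4, 0).

(-4, 0)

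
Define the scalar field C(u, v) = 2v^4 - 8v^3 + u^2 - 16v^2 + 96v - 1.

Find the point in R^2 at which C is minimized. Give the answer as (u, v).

(0, -2)

C(u,v) separates as P(u) + Q(v) − 1, so its minimum is min P + min Q − 1.
P'(u) = 2u vanishes at u ∈ {0}; Q'(v) = 8(v - 3)(v - 2)(v + 2) vanishes at v ∈ {-2, 2, 3}.
Local minima of P (where P''>0): P(0)=0. Local minima of Q: Q(-2)=-160, Q(3)=90.
So the global minimum of C is P(0) + Q(-2) − 1 = 0 − 160 − 1 = -161, attained at (0, -2).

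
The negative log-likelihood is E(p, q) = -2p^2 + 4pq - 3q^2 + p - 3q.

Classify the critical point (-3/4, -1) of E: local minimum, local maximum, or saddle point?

The Hessian of E is constant: H = [[-4, 4], [4, -6]].
det(H) = (-4)·(-6) − 4² = 8.
det(H) > 0 and tr(H) = -10 < 0, so H is negative definite and the point is a local maximum.

local maximum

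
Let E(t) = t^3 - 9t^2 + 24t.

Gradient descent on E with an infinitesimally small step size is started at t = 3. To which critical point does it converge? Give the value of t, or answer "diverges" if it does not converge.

E'(t) = 3(t - 4)(t - 2), so E'(3) = -3.
Gradient descent moves in the -E' direction, i.e. t is increasing.
The nearest critical point in that direction is t = 4, where E'' = 6 > 0 (a local minimum). The iterate converges there.

4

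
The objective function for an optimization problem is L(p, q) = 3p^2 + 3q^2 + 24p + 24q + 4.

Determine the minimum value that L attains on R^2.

L(p,q) separates as A(p) + B(q) + 4, so its minimum is min A + min B + 4.
A'(p) = 6p + 24 vanishes at p ∈ {-4}; B'(q) = 6q + 24 vanishes at q ∈ {-4}.
Local minima of A (where A''>0): A(-4)=-48. Local minima of B: B(-4)=-48.
So the global minimum of L is A(-4) + B(-4) + 4 = -48 − 48 + 4 = -92, attained at (-4, -4).

-92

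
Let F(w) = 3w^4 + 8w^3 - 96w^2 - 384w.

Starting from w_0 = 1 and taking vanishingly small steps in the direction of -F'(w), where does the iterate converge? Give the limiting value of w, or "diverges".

4

F'(w) = 12(w - 4)(w + 2)(w + 4), so F'(1) = -540.
Gradient descent moves in the -F' direction, i.e. w is increasing.
The nearest critical point in that direction is w = 4, where F'' = 576 > 0 (a local minimum). The iterate converges there.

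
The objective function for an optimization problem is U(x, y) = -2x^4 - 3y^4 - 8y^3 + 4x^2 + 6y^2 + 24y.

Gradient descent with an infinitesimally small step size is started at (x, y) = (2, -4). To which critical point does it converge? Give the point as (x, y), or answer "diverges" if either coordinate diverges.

diverges

U is separable, so gradient descent decouples: x follows -∂U/∂x, y follows -∂U/∂y.
∂U/∂x = -8x(x - 1)(x + 1); at x=2 this is -48, so x increases.
∂U/∂y = -12(y - 1)(y + 1)(y + 2); at y=-4 this is 360, so y decreases.
The x-coordinate has no critical point in that direction and runs off to infinity.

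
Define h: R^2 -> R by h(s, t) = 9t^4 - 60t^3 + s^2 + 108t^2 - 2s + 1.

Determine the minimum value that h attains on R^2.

h(s,t) separates as P(s) + Q(t) + 1, so its minimum is min P + min Q + 1.
P'(s) = 2s - 2 vanishes at s ∈ {1}; Q'(t) = 36t(t - 3)(t - 2) vanishes at t ∈ {0, 2, 3}.
Local minima of P (where P''>0): P(1)=-1. Local minima of Q: Q(0)=0, Q(3)=81.
So the global minimum of h is P(1) + Q(0) + 1 = -1 + 0 + 1 = 0, attained at (1, 0).

0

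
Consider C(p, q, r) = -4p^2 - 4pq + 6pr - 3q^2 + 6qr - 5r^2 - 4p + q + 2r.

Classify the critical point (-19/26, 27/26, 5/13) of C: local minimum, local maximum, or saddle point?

local maximum

The Hessian is constant: H = [[-8, -4, 6], [-4, -6, 6], [6, 6, -10]].
Leading principal minors: Δ₁ = -8, Δ₂ = 32, Δ₃ = -104.
The minors alternate sign starting negative (−, +, −), so H is negative definite: a local maximum.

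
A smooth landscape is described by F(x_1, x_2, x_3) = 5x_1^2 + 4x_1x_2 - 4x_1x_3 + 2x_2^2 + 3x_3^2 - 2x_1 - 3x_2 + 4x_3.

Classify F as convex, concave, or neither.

convex

F is quadratic, so its Hessian is the constant matrix H = [[10, 4, -4], [4, 4, 0], [-4, 0, 6]].
Leading principal minors: 10, 24, 80.
All positive ⇒ H ≻ 0 ⇒ convex.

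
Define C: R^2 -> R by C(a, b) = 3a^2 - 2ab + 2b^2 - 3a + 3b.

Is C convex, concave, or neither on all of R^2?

C is quadratic, so its Hessian is the constant matrix H = [[6, -2], [-2, 4]].
det(H) = 20, tr(H) = 10.
det(H) > 0 and tr(H) > 0, so H is positive definite everywhere: convex.

convex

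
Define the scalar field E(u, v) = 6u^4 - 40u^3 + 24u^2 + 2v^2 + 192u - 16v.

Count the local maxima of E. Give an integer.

0

E separates as a function of u plus a function of v, so ∇E=0 decouples.
∂E/∂u = 24(u - 4)(u - 2)(u + 1) = 0 at u ∈ {-1, 2, 4}; ∂E/∂v = 4(v - 4) = 0 at v ∈ {4}.
The Hessian is diagonal: diag(E_uu, E_vv). Second derivatives: E_uu(-1)=360, E_uu(2)=-144, E_uu(4)=240; E_vv(4)=4.
Local maxima occur where both diagonal entries negative: none. Count: 0.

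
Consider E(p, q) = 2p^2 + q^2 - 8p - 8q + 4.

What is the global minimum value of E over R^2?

-20

E(p,q) separates as A(p) + B(q) + 4, so its minimum is min A + min B + 4.
A'(p) = 4p - 8 vanishes at p ∈ {2}; B'(q) = 2q - 8 vanishes at q ∈ {4}.
Local minima of A (where A''>0): A(2)=-8. Local minima of B: B(4)=-16.
So the global minimum of E is A(2) + B(4) + 4 = -8 − 16 + 4 = -20, attained at (2, 4).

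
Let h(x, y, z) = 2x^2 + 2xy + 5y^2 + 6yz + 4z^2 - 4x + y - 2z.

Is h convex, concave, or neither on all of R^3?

convex

h is quadratic, so its Hessian is the constant matrix H = [[4, 2, 0], [2, 10, 6], [0, 6, 8]].
Leading principal minors: 4, 36, 144.
All positive ⇒ H ≻ 0 ⇒ convex.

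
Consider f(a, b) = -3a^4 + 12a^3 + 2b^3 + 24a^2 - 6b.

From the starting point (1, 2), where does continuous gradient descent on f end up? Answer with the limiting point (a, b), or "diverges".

(0, 1)

f is separable, so gradient descent decouples: a follows -∂f/∂a, b follows -∂f/∂b.
∂f/∂a = -12a(a - 4)(a + 1); at a=1 this is 72, so a decreases.
∂f/∂b = 6(b - 1)(b + 1); at b=2 this is 18, so b decreases.
a converges to its nearest critical value 0 (a local min of the a-part); b converges to 1. The iterate converges to (0, 1).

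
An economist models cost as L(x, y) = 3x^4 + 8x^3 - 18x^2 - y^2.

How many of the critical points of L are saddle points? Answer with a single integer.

L separates as a function of x plus a function of y, so ∇L=0 decouples.
∂L/∂x = 12x(x - 1)(x + 3) = 0 at x ∈ {-3, 0, 1}; ∂L/∂y = -2y = 0 at y ∈ {0}.
The Hessian is diagonal: diag(L_xx, L_yy). Second derivatives: L_xx(-3)=144, L_xx(0)=-36, L_xx(1)=48; L_yy(0)=-2.
Saddle points occur where the two diagonal entries have opposite signs: (-3, 0), (1, 0). Count: 2.

2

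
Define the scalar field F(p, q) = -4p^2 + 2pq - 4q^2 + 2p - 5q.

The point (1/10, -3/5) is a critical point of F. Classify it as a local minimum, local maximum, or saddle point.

local maximum

The Hessian of F is constant: H = [[-8, 2], [2, -8]].
det(H) = (-8)·(-8) − 2² = 60.
det(H) > 0 and tr(H) = -16 < 0, so H is negative definite and the point is a local maximum.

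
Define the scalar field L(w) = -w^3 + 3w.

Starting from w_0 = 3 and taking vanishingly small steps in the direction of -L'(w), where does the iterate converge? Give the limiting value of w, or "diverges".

L'(w) = -3(w - 1)(w + 1), so L'(3) = -24.
Gradient descent moves in the -L' direction, i.e. w is increasing.
There is no critical point above w=3, and L' keeps the same sign, so the iterate runs off to +∞.

diverges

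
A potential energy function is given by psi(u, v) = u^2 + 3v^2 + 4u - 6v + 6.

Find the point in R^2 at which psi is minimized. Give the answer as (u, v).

psi(u,v) separates as P(u) + Q(v) + 6, so its minimum is min P + min Q + 6.
P'(u) = 2u + 4 vanishes at u ∈ {-2}; Q'(v) = 6v - 6 vanishes at v ∈ {1}.
Local minima of P (where P''>0): P(-2)=-4. Local minima of Q: Q(1)=-3.
So the global minimum of psi is P(-2) + Q(1) + 6 = -4 − 3 + 6 = -1, attained at (-2, 1).

(-2, 1)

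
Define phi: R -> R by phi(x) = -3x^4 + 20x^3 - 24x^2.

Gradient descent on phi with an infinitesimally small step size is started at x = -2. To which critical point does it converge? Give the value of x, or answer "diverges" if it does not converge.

diverges

phi'(x) = -12x(x - 4)(x - 1), so phi'(-2) = 432.
Gradient descent moves in the -phi' direction, i.e. x is decreasing.
There is no critical point below x=-2, and phi' keeps the same sign, so the iterate runs off to −∞.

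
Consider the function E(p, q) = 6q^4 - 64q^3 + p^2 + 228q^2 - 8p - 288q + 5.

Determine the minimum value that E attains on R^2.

E(p,q) separates as A(p) + B(q) + 5, so its minimum is min A + min B + 5.
A'(p) = 2p - 8 vanishes at p ∈ {4}; B'(q) = 24(q - 4)(q - 3)(q - 1) vanishes at q ∈ {1, 3, 4}.
Local minima of A (where A''>0): A(4)=-16. Local minima of B: B(1)=-118, B(4)=-64.
So the global minimum of E is A(4) + B(1) + 5 = -16 − 118 + 5 = -129, attained at (4, 1).

-129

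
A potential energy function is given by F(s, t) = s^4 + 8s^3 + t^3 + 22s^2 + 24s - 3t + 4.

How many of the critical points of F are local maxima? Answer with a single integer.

1

F separates as a function of s plus a function of t, so ∇F=0 decouples.
∂F/∂s = 4(s + 1)(s + 2)(s + 3) = 0 at s ∈ {-3, -2, -1}; ∂F/∂t = 3(t - 1)(t + 1) = 0 at t ∈ {-1, 1}.
The Hessian is diagonal: diag(F_ss, F_tt). Second derivatives: F_ss(-3)=8, F_ss(-2)=-4, F_ss(-1)=8; F_tt(-1)=-6, F_tt(1)=6.
Local maxima occur where both diagonal entries negative: (-2, -1). Count: 1.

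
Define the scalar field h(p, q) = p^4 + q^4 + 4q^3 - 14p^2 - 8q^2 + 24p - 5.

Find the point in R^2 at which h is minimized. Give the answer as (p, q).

h(p,q) separates as A(p) + B(q) − 5, so its minimum is min A + min B − 5.
A'(p) = 4(p - 2)(p - 1)(p + 3) vanishes at p ∈ {-3, 1, 2}; B'(q) = 4q(q - 1)(q + 4) vanishes at q ∈ {-4, 0, 1}.
Local minima of A (where A''>0): A(-3)=-117, A(2)=8. Local minima of B: B(-4)=-128, B(1)=-3.
So the global minimum of h is A(-3) + B(-4) − 5 = -117 − 128 − 5 = -250, attained at (-3, -4).

(-3, -4)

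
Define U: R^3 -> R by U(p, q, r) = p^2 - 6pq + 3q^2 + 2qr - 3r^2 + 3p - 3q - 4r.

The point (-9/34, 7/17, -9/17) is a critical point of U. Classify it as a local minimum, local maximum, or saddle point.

The Hessian is constant: H = [[2, -6, 0], [-6, 6, 2], [0, 2, -6]].
Leading principal minors: Δ₁ = 2, Δ₂ = -24, Δ₃ = 136.
The minors fit neither the all-positive nor the alternating-sign pattern, so H is indefinite: a saddle point.

saddle point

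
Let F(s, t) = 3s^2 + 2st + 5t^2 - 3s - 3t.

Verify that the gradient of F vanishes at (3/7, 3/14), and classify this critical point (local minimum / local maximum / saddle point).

∇F = (6s + 2t - 3, 2s + 10t - 3); substituting (3/7, 3/14) gives ∇F = (0, 0), so (3/7, 3/14) is indeed a critical point.
The Hessian of F is constant: H = [[6, 2], [2, 10]].
det(H) = 6·10 − 2² = 56.
det(H) > 0 and tr(H) = 16 > 0, so H is positive definite and the point is a local minimum.

local minimum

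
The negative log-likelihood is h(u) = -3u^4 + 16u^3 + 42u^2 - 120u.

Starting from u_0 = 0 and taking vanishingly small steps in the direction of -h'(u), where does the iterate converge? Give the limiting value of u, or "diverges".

h'(u) = -12(u - 5)(u - 1)(u + 2), so h'(0) = -120.
Gradient descent moves in the -h' direction, i.e. u is increasing.
The nearest critical point in that direction is u = 1, where h'' = 144 > 0 (a local minimum). The iterate converges there.

1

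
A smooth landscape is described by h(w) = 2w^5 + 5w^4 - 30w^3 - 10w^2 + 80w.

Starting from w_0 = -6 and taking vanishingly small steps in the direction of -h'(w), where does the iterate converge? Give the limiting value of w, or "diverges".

diverges

h'(w) = 10(w - 2)(w - 1)(w + 1)(w + 4), so h'(-6) = 5600.
Gradient descent moves in the -h' direction, i.e. w is decreasing.
There is no critical point below w=-6, and h' keeps the same sign, so the iterate runs off to −∞.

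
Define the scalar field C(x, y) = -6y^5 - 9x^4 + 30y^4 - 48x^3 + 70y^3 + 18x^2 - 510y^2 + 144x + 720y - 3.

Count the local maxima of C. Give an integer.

C separates as a function of x plus a function of y, so ∇C=0 decouples.
∂C/∂x = -36(x - 1)(x + 1)(x + 4) = 0 at x ∈ {-4, -1, 1}; ∂C/∂y = -30(y - 4)(y - 2)(y - 1)(y + 3) = 0 at y ∈ {-3, 1, 2, 4}.
The Hessian is diagonal: diag(C_xx, C_yy). Second derivatives: C_xx(-4)=-540, C_xx(-1)=216, C_xx(1)=-360; C_yy(-3)=4200, C_yy(1)=-360, C_yy(2)=300, C_yy(4)=-1260.
Local maxima occur where both diagonal entries negative: (-4, 1), (-4, 4), (1, 1), (1, 4). Count: 4.

4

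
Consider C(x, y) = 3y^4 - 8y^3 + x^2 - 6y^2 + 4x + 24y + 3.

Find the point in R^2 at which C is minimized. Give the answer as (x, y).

(-2, -1)

C(x,y) separates as P(x) + Q(y) + 3, so its minimum is min P + min Q + 3.
P'(x) = 2x + 4 vanishes at x ∈ {-2}; Q'(y) = 12(y - 2)(y - 1)(y + 1) vanishes at y ∈ {-1, 1, 2}.
Local minima of P (where P''>0): P(-2)=-4. Local minima of Q: Q(-1)=-19, Q(2)=8.
So the global minimum of C is P(-2) + Q(-1) + 3 = -4 − 19 + 3 = -20, attained at (-2, -1).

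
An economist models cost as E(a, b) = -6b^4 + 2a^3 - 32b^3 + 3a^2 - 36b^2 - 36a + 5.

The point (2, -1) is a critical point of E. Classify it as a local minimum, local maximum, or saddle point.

local minimum

The mixed partial ∂²E/∂a∂b is 0, so the Hessian at any point is diag(E_aa, E_bb) = diag(6(2a + 1), -24(3b^2 + 8b + 3)).
At (2, -1): H = diag(30, 48).
Both eigenvalues are positive, so H is positive definite: a local minimum.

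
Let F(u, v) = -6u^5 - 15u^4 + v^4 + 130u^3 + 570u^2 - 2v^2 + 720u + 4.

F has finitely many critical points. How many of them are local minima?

4

F separates as a function of u plus a function of v, so ∇F=0 decouples.
∂F/∂u = -30(u - 4)(u + 1)(u + 2)(u + 3) = 0 at u ∈ {-3, -2, -1, 4}; ∂F/∂v = 4v(v - 1)(v + 1) = 0 at v ∈ {-1, 0, 1}.
The Hessian is diagonal: diag(F_uu, F_vv). Second derivatives: F_uu(-3)=420, F_uu(-2)=-180, F_uu(-1)=300, F_uu(4)=-6300; F_vv(-1)=8, F_vv(0)=-4, F_vv(1)=8.
Local minima occur where both diagonal entries positive: (-3, -1), (-3, 1), (-1, -1), (-1, 1). Count: 4.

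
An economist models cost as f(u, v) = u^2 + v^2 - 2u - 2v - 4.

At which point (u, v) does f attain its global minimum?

f(u,v) separates as P(u) + Q(v) − 4, so its minimum is min P + min Q − 4.
P'(u) = 2u - 2 vanishes at u ∈ {1}; Q'(v) = 2v - 2 vanishes at v ∈ {1}.
Local minima of P (where P''>0): P(1)=-1. Local minima of Q: Q(1)=-1.
So the global minimum of f is P(1) + Q(1) − 4 = -1 − 1 − 4 = -6, attained at (1, 1).

(1, 1)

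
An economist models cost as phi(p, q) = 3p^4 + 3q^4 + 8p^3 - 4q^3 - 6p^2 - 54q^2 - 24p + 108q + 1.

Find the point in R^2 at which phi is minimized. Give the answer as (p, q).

(1, -3)

phi(p,q) separates as A(p) + B(q) + 1, so its minimum is min A + min B + 1.
A'(p) = 12(p - 1)(p + 1)(p + 2) vanishes at p ∈ {-2, -1, 1}; B'(q) = 12(q - 3)(q - 1)(q + 3) vanishes at q ∈ {-3, 1, 3}.
Local minima of A (where A''>0): A(-2)=8, A(1)=-19. Local minima of B: B(-3)=-459, B(3)=-27.
So the global minimum of phi is A(1) + B(-3) + 1 = -19 − 459 + 1 = -477, attained at (1, -3).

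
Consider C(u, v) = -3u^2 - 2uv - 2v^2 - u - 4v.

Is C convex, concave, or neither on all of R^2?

concave

C is quadratic, so its Hessian is the constant matrix H = [[-6, -2], [-2, -4]].
det(H) = 20, tr(H) = -10.
det(H) > 0 and tr(H) < 0, so H is negative definite everywhere: concave.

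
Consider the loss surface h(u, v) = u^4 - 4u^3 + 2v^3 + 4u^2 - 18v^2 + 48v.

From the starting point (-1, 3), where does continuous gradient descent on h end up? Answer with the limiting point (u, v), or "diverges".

(0, 4)

h is separable, so gradient descent decouples: u follows -∂h/∂u, v follows -∂h/∂v.
∂h/∂u = 4u(u - 2)(u - 1); at u=-1 this is -24, so u increases.
∂h/∂v = 6(v - 4)(v - 2); at v=3 this is -6, so v increases.
u converges to its nearest critical value 0 (a local min of the u-part); v converges to 4. The iterate converges to (0, 4).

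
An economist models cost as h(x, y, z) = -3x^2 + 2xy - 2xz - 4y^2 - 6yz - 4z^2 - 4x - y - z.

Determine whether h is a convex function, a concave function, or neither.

h is quadratic, so its Hessian is the constant matrix H = [[-6, 2, -2], [2, -8, -6], [-2, -6, -8]].
Leading principal minors: -6, 44, -56.
Signs alternate −, +, − ⇒ H ≺ 0 ⇒ concave.

concave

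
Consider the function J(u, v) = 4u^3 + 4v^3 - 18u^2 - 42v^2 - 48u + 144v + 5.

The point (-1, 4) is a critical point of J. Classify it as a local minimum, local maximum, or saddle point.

The mixed partial ∂²J/∂u∂v is 0, so the Hessian at any point is diag(J_uu, J_vv) = diag(12(2u - 3), 12(2v - 7)).
At (-1, 4): H = diag(-60, 12).
The eigenvalues have opposite signs, so H is indefinite: a saddle point.

saddle point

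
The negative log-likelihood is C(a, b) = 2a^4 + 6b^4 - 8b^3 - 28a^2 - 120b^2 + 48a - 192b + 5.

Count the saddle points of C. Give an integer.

C separates as a function of a plus a function of b, so ∇C=0 decouples.
∂C/∂a = 8(a - 2)(a - 1)(a + 3) = 0 at a ∈ {-3, 1, 2}; ∂C/∂b = 24(b - 4)(b + 1)(b + 2) = 0 at b ∈ {-2, -1, 4}.
The Hessian is diagonal: diag(C_aa, C_bb). Second derivatives: C_aa(-3)=160, C_aa(1)=-32, C_aa(2)=40; C_bb(-2)=144, C_bb(-1)=-120, C_bb(4)=720.
Saddle points occur where the two diagonal entries have opposite signs: (-3, -1), (1, -2), (1, 4), (2, -1). Count: 4.

4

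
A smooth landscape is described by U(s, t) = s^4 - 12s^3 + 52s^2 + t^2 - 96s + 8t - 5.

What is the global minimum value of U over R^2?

-85

U(s,t) separates as P(s) + Q(t) − 5, so its minimum is min P + min Q − 5.
P'(s) = 4(s - 4)(s - 3)(s - 2) vanishes at s ∈ {2, 3, 4}; Q'(t) = 2(t + 4) vanishes at t ∈ {-4}.
Local minima of P (where P''>0): P(2)=-64, P(4)=-64. Local minima of Q: Q(-4)=-16.
So the global minimum of U is P(2) + Q(-4) − 5 = -64 − 16 − 5 = -85, attained at (2, -4).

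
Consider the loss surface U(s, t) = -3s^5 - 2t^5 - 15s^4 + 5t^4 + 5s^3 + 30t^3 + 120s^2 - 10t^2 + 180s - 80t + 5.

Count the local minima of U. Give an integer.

4

U separates as a function of s plus a function of t, so ∇U=0 decouples.
∂U/∂s = -15(s - 2)(s + 1)(s + 2)(s + 3) = 0 at s ∈ {-3, -2, -1, 2}; ∂U/∂t = -10(t - 4)(t - 1)(t + 1)(t + 2) = 0 at t ∈ {-2, -1, 1, 4}.
The Hessian is diagonal: diag(U_ss, U_tt). Second derivatives: U_ss(-3)=150, U_ss(-2)=-60, U_ss(-1)=90, U_ss(2)=-900; U_tt(-2)=180, U_tt(-1)=-100, U_tt(1)=180, U_tt(4)=-900.
Local minima occur where both diagonal entries positive: (-3, -2), (-3, 1), (-1, -2), (-1, 1). Count: 4.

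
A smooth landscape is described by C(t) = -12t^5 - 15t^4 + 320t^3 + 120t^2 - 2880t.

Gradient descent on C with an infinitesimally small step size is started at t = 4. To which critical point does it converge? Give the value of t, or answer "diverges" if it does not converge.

diverges

C'(t) = -60(t - 3)(t - 2)(t + 2)(t + 4), so C'(4) = -5760.
Gradient descent moves in the -C' direction, i.e. t is increasing.
There is no critical point above t=4, and C' keeps the same sign, so the iterate runs off to +∞.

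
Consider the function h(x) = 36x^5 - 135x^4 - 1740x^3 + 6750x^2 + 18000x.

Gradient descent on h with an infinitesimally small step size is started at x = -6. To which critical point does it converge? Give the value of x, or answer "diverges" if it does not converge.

h'(x) = 180(x - 5)(x - 4)(x + 1)(x + 5), so h'(-6) = 99000.
Gradient descent moves in the -h' direction, i.e. x is decreasing.
There is no critical point below x=-6, and h' keeps the same sign, so the iterate runs off to −∞.

diverges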